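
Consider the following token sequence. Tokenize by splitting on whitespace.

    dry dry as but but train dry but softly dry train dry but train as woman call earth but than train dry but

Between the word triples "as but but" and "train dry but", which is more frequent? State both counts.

"train dry but" (3 vs 1)

"as but but": 1 occurrence
"train dry but": 3 occurrences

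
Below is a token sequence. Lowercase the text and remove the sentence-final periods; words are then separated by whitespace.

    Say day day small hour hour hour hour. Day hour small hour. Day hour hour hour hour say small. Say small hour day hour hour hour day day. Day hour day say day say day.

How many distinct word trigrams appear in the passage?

35 tokens → 33 trigram windows in total.
Repeated trigrams (each contributes count−1 duplicates):
  hour hour hour: 5
  hour day hour: 3
  day hour hour: 2
  day say day: 2
  hour hour day: 2
  small hour day: 2
10 duplicate windows → 33 − 10 = 23 distinct.

23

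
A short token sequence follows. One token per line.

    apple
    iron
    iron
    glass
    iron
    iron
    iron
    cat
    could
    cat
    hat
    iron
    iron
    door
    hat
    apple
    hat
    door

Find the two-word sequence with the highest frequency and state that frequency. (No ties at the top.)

"iron iron", 4 times

Bigram frequencies (highest first):
  iron iron: 4
  apple iron: 1
  iron glass: 1
  glass iron: 1
  iron cat: 1
  cat could: 1
  … (8 more, each ≤ 1)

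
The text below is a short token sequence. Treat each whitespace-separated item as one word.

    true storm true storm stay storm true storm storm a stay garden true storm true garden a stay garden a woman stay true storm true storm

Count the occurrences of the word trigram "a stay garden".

Scanning the 24 overlapping trigram windows for "a stay garden":
  position 10–12: a stay garden
  position 17–19: a stay garden

2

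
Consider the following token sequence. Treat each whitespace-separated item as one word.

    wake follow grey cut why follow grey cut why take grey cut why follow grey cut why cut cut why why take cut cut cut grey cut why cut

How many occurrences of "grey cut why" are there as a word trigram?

Scanning the 27 overlapping trigram windows for "grey cut why":
  position 3–5: grey cut why
  position 7–9: grey cut why
  position 11–13: grey cut why
  position 15–17: grey cut why
  position 26–28: grey cut why

5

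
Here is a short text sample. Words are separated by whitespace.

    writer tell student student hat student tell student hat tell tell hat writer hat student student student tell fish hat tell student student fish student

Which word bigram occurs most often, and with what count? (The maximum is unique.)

"student student", 4 times

Bigram frequencies (highest first):
  student student: 4
  tell student: 3
  student hat: 2
  hat student: 2
  student tell: 2
  hat tell: 2
  … (9 more, each ≤ 1)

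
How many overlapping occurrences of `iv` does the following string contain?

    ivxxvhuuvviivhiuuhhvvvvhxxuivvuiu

Sliding a length-2 window over the 33 characters (32 positions):
  position 1–2: iv
  position 12–13: iv
  position 28–29: iv

3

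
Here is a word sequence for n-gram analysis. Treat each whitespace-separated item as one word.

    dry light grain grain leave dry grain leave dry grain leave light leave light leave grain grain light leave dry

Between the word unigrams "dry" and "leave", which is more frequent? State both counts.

"dry": 4 occurrences
"leave": 6 occurrences

"leave" (6 vs 4)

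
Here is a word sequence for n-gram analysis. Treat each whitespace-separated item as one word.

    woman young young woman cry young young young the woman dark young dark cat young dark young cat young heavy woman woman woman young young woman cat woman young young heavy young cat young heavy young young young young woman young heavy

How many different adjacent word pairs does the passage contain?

42 tokens → 41 bigram windows in total.
Repeated bigrams (each contributes count−1 duplicates):
  young young: 8
  woman young: 4
  young heavy: 4
  cat young: 3
  young woman: 3
  dark young: 2
  heavy young: 2
  woman woman: 2
  … (2 more repeated)
22 duplicate windows → 41 − 22 = 19 distinct.

19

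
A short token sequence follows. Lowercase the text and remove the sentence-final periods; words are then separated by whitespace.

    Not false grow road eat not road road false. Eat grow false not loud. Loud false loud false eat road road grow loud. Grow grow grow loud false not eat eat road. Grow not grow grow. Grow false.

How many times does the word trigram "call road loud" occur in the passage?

0

Scanning the 36 overlapping trigram windows for "call road loud":
  (none found)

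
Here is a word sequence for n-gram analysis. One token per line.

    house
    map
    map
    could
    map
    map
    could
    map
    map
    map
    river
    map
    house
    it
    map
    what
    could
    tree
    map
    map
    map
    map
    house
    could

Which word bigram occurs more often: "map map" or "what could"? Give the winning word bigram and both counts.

"map map": 7 occurrences
"what could": 1 occurrence

"map map" (7 vs 1)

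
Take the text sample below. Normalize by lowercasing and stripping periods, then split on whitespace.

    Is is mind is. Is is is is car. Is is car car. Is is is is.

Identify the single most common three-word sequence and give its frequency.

"is is is", 5 times

Trigram frequencies (highest first):
  is is is: 5
  is is car: 2
  car is is: 2
  is is mind: 1
  is mind is: 1
  mind is is: 1
  … (3 more, each ≤ 1)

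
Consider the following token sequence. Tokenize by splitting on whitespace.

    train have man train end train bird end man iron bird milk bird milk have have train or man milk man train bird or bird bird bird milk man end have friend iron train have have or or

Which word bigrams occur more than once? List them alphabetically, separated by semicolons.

Bigram counts meeting the condition (more than once):
  bird bird: 2
  bird milk: 3
  have have: 2
  man train: 2
  milk man: 2
  train bird: 2
  train have: 2

bird bird; bird milk; have have; man train; milk man; train bird; train have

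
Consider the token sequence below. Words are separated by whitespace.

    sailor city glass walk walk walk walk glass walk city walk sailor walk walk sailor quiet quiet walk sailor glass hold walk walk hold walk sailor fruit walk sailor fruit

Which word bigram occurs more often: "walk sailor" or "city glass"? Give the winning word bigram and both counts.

"walk sailor" (5 vs 1)

"walk sailor": 5 occurrences
"city glass": 1 occurrence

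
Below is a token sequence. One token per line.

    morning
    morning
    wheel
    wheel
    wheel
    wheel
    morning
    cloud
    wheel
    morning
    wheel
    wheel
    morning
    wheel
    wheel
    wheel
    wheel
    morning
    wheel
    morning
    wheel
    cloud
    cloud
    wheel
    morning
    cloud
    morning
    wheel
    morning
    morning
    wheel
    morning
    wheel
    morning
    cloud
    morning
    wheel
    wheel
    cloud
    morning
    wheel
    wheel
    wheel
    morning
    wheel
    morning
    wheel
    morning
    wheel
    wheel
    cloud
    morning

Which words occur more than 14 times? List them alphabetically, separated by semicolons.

morning; wheel

Unigram counts meeting the condition (more than 14 times):
  morning: 19
  wheel: 26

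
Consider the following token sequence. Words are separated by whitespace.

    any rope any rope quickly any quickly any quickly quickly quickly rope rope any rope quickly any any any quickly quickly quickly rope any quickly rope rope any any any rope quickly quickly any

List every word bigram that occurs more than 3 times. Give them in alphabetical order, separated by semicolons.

Bigram counts meeting the condition (more than 3 times):
  any any: 4
  any quickly: 4
  any rope: 4
  quickly any: 4
  quickly quickly: 5
  rope any: 4

any any; any quickly; any rope; quickly any; quickly quickly; rope any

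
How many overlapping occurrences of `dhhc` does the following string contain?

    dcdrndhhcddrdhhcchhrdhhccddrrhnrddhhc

4

Sliding a length-4 window over the 37 characters (34 positions):
  position 6–9: dhhc
  position 13–16: dhhc
  position 21–24: dhhc
  position 34–37: dhhc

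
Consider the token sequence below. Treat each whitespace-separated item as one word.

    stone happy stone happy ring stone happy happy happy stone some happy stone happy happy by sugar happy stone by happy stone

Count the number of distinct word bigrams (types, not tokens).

22 tokens → 21 bigram windows in total.
Repeated bigrams (each contributes count−1 duplicates):
  happy stone: 5
  stone happy: 4
  happy happy: 3
9 duplicate windows → 21 − 9 = 12 distinct.

12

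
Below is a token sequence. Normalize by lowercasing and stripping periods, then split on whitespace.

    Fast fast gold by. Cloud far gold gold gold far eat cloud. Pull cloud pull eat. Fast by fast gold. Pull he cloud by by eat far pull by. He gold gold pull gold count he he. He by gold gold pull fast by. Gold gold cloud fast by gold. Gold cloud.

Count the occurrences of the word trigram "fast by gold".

2

Scanning the 50 overlapping trigram windows for "fast by gold":
  position 43–45: fast by gold
  position 48–50: fast by gold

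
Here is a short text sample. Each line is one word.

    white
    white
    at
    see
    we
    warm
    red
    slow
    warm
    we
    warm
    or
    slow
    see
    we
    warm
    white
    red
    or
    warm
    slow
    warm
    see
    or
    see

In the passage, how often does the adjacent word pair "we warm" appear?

3

Scanning the 24 overlapping bigram windows for "we warm":
  position 5–6: we warm
  position 10–11: we warm
  position 15–16: we warm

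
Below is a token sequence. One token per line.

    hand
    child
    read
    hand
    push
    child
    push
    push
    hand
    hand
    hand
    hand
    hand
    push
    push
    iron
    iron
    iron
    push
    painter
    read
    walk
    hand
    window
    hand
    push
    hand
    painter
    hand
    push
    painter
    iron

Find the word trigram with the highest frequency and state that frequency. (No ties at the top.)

"hand hand hand", 3 times

Trigram frequencies (highest first):
  hand hand hand: 3
  hand child read: 1
  child read hand: 1
  read hand push: 1
  hand push child: 1
  push child push: 1
  … (22 more, each ≤ 1)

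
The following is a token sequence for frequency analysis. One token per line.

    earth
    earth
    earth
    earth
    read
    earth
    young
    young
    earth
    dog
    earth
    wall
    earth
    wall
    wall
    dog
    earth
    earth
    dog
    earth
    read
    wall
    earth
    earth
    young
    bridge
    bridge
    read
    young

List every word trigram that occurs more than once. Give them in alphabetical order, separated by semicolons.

earth dog earth; earth earth earth

Trigram counts meeting the condition (more than once):
  earth dog earth: 2
  earth earth earth: 2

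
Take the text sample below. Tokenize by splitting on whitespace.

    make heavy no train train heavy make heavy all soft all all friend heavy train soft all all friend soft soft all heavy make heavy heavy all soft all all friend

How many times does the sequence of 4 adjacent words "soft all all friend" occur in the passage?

Scanning the 28 overlapping 4-gram windows for "soft all all friend":
  position 10–13: soft all all friend
  position 16–19: soft all all friend
  position 28–31: soft all all friend

3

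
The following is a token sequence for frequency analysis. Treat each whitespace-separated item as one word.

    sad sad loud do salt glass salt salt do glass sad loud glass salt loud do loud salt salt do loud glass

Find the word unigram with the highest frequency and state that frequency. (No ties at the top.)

"salt", 6 times

Unigram frequencies (highest first):
  salt: 6
  loud: 5
  do: 4
  glass: 4
  sad: 3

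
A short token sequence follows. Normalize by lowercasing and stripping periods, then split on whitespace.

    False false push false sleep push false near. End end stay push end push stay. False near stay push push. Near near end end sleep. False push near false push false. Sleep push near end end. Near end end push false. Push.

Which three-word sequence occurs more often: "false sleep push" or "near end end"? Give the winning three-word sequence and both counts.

"near end end" (4 vs 2)

"false sleep push": 2 occurrences
"near end end": 4 occurrences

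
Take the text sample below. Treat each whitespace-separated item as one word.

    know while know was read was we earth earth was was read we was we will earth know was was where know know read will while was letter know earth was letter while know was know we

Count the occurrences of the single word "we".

Scanning the 37 tokens for "we":
  position 7: we
  position 13: we
  position 15: we
  position 37: we

4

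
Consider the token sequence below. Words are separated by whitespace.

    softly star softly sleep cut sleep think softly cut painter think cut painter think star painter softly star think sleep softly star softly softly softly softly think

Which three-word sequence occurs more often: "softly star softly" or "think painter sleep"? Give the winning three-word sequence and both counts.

"softly star softly": 2 occurrences
"think painter sleep": 0 occurrences

"softly star softly" (2 vs 0)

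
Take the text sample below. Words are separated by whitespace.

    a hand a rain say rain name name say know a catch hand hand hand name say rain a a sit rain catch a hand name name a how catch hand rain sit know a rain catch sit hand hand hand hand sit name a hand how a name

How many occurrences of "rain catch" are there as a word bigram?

Scanning the 48 overlapping bigram windows for "rain catch":
  position 22–23: rain catch
  position 36–37: rain catch

2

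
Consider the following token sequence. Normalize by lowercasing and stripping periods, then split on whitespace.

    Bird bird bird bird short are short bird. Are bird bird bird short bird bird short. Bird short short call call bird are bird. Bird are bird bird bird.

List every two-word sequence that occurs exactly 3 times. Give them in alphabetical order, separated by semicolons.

are bird; bird are; short bird

Bigram counts meeting the condition (exactly 3 times):
  are bird: 3
  bird are: 3
  short bird: 3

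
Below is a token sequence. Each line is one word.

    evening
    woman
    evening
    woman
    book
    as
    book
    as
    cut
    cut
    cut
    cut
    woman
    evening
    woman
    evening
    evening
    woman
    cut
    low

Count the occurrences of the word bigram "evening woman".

4

Scanning the 19 overlapping bigram windows for "evening woman":
  position 1–2: evening woman
  position 3–4: evening woman
  position 14–15: evening woman
  position 17–18: evening woman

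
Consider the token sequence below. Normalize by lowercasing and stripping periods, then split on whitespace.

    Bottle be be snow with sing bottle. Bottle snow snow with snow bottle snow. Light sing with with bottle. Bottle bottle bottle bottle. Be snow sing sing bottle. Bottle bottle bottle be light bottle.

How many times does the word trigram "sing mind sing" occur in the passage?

Scanning the 32 overlapping trigram windows for "sing mind sing":
  (none found)

0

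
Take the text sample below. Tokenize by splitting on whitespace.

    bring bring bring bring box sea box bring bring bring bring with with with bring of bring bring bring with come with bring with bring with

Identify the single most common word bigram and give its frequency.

Bigram frequencies (highest first):
  bring bring: 8
  bring with: 4
  with bring: 3
  with with: 2
  bring box: 1
  box sea: 1
  … (6 more, each ≤ 1)

"bring bring", 8 times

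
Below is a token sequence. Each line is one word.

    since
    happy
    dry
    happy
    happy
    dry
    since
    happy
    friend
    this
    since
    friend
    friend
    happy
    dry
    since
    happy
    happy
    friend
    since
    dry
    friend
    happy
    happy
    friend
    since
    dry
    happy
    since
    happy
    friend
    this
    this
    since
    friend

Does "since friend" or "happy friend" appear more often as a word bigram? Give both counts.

"happy friend" (4 vs 2)

"since friend": 2 occurrences
"happy friend": 4 occurrences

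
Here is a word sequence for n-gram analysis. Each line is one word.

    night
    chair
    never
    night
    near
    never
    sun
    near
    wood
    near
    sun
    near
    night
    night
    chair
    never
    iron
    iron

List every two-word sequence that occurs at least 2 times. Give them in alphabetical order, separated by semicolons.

chair never; night chair; sun near

Bigram counts meeting the condition (at least 2 times):
  chair never: 2
  night chair: 2
  sun near: 2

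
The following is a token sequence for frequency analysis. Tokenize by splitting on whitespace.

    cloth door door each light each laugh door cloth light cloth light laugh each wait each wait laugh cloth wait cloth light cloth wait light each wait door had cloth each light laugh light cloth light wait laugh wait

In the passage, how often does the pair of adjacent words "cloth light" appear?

Scanning the 38 overlapping bigram windows for "cloth light":
  position 9–10: cloth light
  position 11–12: cloth light
  position 21–22: cloth light
  position 35–36: cloth light

4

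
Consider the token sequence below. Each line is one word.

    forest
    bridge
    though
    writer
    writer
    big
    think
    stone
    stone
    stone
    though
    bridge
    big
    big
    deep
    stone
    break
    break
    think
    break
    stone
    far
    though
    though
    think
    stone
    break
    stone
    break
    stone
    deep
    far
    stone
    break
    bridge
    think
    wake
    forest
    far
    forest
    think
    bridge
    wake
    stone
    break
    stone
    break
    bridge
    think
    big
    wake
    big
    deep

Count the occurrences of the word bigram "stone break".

6

Scanning the 52 overlapping bigram windows for "stone break":
  position 16–17: stone break
  position 26–27: stone break
  position 28–29: stone break
  position 33–34: stone break
  position 44–45: stone break
  position 46–47: stone break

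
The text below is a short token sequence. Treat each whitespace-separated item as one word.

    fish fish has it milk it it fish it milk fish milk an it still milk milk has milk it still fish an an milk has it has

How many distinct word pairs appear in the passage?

22

28 tokens → 27 bigram windows in total.
Repeated bigrams (each contributes count−1 duplicates):
  has it: 2
  it milk: 2
  it still: 2
  milk has: 2
  milk it: 2
5 duplicate windows → 27 − 5 = 22 distinct.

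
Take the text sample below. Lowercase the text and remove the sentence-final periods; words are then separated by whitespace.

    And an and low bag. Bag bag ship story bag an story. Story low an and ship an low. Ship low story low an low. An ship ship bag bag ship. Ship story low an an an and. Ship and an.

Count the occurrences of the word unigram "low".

Scanning the 41 tokens for "low":
  position 4: low
  position 14: low
  position 19: low
  position 21: low
  position 23: low
  position 25: low
  position 34: low

7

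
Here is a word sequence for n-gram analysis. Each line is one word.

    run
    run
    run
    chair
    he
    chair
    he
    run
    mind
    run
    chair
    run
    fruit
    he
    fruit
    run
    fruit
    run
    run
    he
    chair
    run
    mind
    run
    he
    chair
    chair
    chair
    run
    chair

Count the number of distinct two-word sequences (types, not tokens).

14

30 tokens → 29 bigram windows in total.
Repeated bigrams (each contributes count−1 duplicates):
  chair run: 3
  he chair: 3
  run chair: 3
  run run: 3
  chair chair: 2
  chair he: 2
  fruit run: 2
  mind run: 2
  … (3 more repeated)
15 duplicate windows → 29 − 15 = 14 distinct.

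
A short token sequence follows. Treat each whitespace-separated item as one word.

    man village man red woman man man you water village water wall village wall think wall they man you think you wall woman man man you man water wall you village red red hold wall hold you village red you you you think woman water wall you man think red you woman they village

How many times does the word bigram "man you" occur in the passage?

3

Scanning the 53 overlapping bigram windows for "man you":
  position 7–8: man you
  position 18–19: man you
  position 25–26: man you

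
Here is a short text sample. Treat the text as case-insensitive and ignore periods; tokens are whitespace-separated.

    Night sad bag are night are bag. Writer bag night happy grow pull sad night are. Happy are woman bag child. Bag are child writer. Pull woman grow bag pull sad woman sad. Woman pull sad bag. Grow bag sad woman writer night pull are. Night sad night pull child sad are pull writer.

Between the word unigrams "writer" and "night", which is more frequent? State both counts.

"night" (7 vs 4)

"writer": 4 occurrences
"night": 7 occurrences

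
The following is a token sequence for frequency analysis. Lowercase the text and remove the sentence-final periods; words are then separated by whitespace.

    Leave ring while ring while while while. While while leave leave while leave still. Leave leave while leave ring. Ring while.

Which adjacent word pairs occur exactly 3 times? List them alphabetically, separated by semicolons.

Bigram counts meeting the condition (exactly 3 times):
  ring while: 3
  while leave: 3

ring while; while leave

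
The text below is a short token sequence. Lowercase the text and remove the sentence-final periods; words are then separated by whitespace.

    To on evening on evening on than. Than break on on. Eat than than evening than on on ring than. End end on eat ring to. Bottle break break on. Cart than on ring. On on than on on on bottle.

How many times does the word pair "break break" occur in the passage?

Scanning the 40 overlapping bigram windows for "break break":
  position 28–29: break break

1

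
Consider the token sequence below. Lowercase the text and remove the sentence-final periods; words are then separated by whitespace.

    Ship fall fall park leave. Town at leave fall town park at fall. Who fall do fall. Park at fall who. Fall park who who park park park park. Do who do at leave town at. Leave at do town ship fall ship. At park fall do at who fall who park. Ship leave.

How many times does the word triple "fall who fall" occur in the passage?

2

Scanning the 52 overlapping trigram windows for "fall who fall":
  position 13–15: fall who fall
  position 20–22: fall who fall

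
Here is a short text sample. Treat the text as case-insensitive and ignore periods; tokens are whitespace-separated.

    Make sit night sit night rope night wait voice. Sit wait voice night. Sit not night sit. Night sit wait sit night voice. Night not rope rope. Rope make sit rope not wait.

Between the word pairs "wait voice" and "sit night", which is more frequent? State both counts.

"wait voice": 2 occurrences
"sit night": 4 occurrences

"sit night" (4 vs 2)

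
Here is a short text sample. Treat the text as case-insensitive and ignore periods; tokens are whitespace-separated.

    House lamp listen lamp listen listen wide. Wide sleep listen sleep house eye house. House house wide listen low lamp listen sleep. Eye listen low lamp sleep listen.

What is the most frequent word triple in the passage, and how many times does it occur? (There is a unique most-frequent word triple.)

"listen low lamp", 2 times

Trigram frequencies (highest first):
  listen low lamp: 2
  house lamp listen: 1
  lamp listen lamp: 1
  listen lamp listen: 1
  lamp listen listen: 1
  listen listen wide: 1
  … (19 more, each ≤ 1)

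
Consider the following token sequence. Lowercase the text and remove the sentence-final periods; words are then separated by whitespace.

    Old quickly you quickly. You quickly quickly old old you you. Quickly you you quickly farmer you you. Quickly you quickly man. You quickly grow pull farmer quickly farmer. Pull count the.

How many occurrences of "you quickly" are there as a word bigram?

Scanning the 31 overlapping bigram windows for "you quickly":
  position 3–4: you quickly
  position 5–6: you quickly
  position 11–12: you quickly
  position 14–15: you quickly
  position 18–19: you quickly
  position 20–21: you quickly
  position 23–24: you quickly

7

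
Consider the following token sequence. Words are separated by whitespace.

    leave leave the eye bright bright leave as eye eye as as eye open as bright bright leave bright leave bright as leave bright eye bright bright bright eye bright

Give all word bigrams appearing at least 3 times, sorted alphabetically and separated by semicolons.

bright bright; bright leave; eye bright; leave bright

Bigram counts meeting the condition (at least 3 times):
  bright bright: 4
  bright leave: 3
  eye bright: 3
  leave bright: 3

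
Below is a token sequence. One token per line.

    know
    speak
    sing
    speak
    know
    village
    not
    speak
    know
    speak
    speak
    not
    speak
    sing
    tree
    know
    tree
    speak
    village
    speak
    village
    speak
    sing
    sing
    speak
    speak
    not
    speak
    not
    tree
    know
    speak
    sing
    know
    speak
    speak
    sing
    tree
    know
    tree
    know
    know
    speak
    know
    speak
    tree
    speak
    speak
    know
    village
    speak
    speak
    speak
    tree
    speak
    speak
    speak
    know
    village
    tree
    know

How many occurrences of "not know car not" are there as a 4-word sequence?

0

Scanning the 58 overlapping 4-gram windows for "not know car not":
  (none found)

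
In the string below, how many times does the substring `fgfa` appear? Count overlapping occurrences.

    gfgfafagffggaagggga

1

Sliding a length-4 window over the 19 characters (16 positions):
  position 2–5: fgfa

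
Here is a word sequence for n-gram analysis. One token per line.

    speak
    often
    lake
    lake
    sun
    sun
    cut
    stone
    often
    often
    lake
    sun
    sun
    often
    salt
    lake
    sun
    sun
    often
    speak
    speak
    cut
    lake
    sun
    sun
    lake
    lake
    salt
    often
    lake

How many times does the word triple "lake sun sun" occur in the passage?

Scanning the 28 overlapping trigram windows for "lake sun sun":
  position 4–6: lake sun sun
  position 11–13: lake sun sun
  position 16–18: lake sun sun
  position 23–25: lake sun sun

4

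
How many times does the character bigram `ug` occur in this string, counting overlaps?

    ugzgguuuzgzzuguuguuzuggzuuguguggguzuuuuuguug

9

Sliding a length-2 window over the 44 characters (43 positions):
  position 1–2: ug
  position 13–14: ug
  position 16–17: ug
  position 21–22: ug
  position 26–27: ug
  position 28–29: ug
  position 30–31: ug
  position 40–41: ug
  position 43–44: ug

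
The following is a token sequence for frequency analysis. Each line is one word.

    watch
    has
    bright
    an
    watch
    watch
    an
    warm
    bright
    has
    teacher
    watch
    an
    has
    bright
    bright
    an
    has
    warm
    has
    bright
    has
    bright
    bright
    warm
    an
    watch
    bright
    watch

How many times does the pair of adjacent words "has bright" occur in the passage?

Scanning the 28 overlapping bigram windows for "has bright":
  position 2–3: has bright
  position 14–15: has bright
  position 20–21: has bright
  position 22–23: has bright

4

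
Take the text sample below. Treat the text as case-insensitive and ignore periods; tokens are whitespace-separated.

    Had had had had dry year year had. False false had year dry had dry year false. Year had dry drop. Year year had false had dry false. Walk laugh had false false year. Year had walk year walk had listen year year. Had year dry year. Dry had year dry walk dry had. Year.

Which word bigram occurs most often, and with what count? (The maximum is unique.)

"year had", 5 times

Bigram frequencies (highest first):
  year had: 5
  had dry: 4
  year year: 4
  had year: 4
  year dry: 4
  had had: 3
  … (21 more, each ≤ 3)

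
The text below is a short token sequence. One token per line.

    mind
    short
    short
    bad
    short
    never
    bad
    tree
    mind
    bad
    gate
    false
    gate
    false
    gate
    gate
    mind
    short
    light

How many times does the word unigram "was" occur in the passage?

0

Scanning the 19 tokens for "was":
  (none found)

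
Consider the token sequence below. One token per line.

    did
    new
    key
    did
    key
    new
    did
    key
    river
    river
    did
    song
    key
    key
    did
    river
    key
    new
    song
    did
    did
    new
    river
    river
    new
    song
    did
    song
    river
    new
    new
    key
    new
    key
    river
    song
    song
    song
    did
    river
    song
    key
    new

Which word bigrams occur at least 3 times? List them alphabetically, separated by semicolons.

key new; new key; song did

Bigram counts meeting the condition (at least 3 times):
  key new: 4
  new key: 3
  song did: 3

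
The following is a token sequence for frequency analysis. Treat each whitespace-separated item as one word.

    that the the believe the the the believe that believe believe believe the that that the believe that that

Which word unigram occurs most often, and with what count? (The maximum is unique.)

"the", 7 times

Unigram frequencies (highest first):
  the: 7
  that: 6
  believe: 6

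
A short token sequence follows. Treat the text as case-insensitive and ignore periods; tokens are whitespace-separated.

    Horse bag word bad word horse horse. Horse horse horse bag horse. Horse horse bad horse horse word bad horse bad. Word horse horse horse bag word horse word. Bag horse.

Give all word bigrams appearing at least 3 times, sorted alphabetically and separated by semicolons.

horse bag; horse horse; word horse

Bigram counts meeting the condition (at least 3 times):
  horse bag: 3
  horse horse: 9
  word horse: 3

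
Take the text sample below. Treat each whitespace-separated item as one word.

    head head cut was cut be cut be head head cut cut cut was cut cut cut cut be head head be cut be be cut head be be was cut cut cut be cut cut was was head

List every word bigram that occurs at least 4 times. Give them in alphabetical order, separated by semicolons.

Bigram counts meeting the condition (at least 4 times):
  be cut: 4
  cut be: 5
  cut cut: 8

be cut; cut be; cut cut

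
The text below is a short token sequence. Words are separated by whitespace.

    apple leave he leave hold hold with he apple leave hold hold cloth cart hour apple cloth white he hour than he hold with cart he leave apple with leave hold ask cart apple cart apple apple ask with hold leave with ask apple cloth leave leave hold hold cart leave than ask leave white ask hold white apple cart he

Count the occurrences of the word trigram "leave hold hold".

3

Scanning the 59 overlapping trigram windows for "leave hold hold":
  position 4–6: leave hold hold
  position 10–12: leave hold hold
  position 47–49: leave hold hold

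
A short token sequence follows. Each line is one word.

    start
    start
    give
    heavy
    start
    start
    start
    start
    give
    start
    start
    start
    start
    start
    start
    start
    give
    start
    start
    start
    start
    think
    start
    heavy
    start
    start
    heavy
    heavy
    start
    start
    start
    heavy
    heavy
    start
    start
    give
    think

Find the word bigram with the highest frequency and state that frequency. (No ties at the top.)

Bigram frequencies (highest first):
  start start: 17
  start give: 4
  heavy start: 4
  start heavy: 3
  give start: 2
  heavy heavy: 2
  … (4 more, each ≤ 1)

"start start", 17 times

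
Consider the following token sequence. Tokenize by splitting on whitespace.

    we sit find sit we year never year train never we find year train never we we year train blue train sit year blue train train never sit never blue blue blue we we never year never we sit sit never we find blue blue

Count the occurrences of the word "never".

Scanning the 45 tokens for "never":
  position 7: never
  position 10: never
  position 15: never
  position 27: never
  position 29: never
  position 35: never
  position 37: never
  position 41: never

8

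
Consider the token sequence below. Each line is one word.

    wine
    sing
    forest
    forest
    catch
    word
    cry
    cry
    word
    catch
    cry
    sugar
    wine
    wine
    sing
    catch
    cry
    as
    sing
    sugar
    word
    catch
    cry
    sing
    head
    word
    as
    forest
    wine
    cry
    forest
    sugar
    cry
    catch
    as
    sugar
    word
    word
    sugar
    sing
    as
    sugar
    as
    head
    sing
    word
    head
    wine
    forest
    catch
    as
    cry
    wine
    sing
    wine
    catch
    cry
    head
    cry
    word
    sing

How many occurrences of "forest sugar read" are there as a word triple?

Scanning the 59 overlapping trigram windows for "forest sugar read":
  (none found)

0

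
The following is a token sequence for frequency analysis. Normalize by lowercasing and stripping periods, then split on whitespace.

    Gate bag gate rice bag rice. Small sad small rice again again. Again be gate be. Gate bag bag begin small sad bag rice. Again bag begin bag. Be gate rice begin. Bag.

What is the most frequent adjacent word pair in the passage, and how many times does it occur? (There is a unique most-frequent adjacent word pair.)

"be gate", 3 times

Bigram frequencies (highest first):
  be gate: 3
  gate bag: 2
  gate rice: 2
  bag rice: 2
  small sad: 2
  rice again: 2
  … (16 more, each ≤ 2)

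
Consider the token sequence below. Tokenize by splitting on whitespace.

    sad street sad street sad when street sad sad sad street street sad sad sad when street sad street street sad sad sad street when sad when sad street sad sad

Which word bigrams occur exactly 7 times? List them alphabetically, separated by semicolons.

sad sad; street sad

Bigram counts meeting the condition (exactly 7 times):
  sad sad: 7
  street sad: 7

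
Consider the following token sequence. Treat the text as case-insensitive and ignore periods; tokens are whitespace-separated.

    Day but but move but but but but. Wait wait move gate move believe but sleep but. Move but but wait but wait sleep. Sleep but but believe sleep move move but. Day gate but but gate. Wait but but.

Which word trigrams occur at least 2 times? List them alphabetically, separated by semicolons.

but but but; but but wait; but move but; move but but

Trigram counts meeting the condition (at least 2 times):
  but but but: 2
  but but wait: 2
  but move but: 2
  move but but: 2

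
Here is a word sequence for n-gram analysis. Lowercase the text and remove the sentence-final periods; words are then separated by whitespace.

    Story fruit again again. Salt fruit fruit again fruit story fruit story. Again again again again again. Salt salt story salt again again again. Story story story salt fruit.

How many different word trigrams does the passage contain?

29 tokens → 27 trigram windows in total.
Repeated trigrams (each contributes count−1 duplicates):
  again again again: 4
  again again salt: 2
4 duplicate windows → 27 − 4 = 23 distinct.

23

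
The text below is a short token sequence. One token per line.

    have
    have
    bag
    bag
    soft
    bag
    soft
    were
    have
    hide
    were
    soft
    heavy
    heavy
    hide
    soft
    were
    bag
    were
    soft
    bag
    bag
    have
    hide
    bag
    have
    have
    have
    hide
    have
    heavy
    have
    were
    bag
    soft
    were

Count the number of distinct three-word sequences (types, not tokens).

36 tokens → 34 trigram windows in total.
Repeated trigrams (each contributes count−1 duplicates):
  bag soft were: 2
1 duplicate windows → 34 − 1 = 33 distinct.

33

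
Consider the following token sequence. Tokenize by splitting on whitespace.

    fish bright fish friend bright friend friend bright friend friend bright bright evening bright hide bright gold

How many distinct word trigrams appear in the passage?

12

17 tokens → 15 trigram windows in total.
Repeated trigrams (each contributes count−1 duplicates):
  bright friend friend: 2
  friend bright friend: 2
  friend friend bright: 2
3 duplicate windows → 15 − 3 = 12 distinct.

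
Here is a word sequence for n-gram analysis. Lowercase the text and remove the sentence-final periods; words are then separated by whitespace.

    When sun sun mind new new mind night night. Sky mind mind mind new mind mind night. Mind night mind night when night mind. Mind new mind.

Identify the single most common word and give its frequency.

"mind", 12 times

Unigram frequencies (highest first):
  mind: 12
  night: 6
  new: 4
  when: 2
  sun: 2
  sky: 1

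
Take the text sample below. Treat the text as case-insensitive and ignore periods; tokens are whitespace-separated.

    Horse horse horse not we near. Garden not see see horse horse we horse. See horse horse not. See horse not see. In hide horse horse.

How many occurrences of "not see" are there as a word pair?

Scanning the 25 overlapping bigram windows for "not see":
  position 8–9: not see
  position 18–19: not see
  position 21–22: not see

3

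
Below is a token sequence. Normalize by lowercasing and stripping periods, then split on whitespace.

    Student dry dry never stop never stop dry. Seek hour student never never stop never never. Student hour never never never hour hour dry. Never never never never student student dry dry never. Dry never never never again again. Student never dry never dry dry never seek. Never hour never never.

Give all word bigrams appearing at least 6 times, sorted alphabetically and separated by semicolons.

dry never; never never

Bigram counts meeting the condition (at least 6 times):
  dry never: 6
  never never: 10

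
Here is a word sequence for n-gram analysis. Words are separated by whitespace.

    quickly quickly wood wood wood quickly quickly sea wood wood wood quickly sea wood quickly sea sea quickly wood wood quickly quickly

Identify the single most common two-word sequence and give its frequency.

"wood wood", 5 times

Bigram frequencies (highest first):
  wood wood: 5
  wood quickly: 4
  quickly quickly: 3
  quickly sea: 3
  quickly wood: 2
  sea wood: 2
  … (2 more, each ≤ 1)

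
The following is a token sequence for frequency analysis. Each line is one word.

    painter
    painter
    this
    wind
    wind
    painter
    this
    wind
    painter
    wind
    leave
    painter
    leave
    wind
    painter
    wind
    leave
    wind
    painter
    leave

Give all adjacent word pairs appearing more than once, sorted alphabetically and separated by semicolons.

Bigram counts meeting the condition (more than once):
  leave wind: 2
  painter leave: 2
  painter this: 2
  painter wind: 2
  this wind: 2
  wind leave: 2
  wind painter: 4

leave wind; painter leave; painter this; painter wind; this wind; wind leave; wind painter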